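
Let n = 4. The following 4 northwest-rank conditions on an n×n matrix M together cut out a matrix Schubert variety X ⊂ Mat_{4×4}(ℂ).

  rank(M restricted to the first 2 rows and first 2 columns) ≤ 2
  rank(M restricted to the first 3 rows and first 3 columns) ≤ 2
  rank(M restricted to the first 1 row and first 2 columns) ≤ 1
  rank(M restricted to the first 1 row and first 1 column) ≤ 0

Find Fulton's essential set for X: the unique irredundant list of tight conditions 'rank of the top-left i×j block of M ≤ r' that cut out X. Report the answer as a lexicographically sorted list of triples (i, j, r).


Recovering R(i,j) via the rank-extension bound from the 4 conditions:

  0, 1, 1, 1
  1, 2, 2, 2
  1, 2, 2, 3
  1, 2, 3, 4

second differences of R give the permutation w = (2, 1, 4, 3).

Rothe diagram D(w) (2 cells), 2 SE-corners (essential conditions):

[(1, 1, 0), (3, 3, 2)]


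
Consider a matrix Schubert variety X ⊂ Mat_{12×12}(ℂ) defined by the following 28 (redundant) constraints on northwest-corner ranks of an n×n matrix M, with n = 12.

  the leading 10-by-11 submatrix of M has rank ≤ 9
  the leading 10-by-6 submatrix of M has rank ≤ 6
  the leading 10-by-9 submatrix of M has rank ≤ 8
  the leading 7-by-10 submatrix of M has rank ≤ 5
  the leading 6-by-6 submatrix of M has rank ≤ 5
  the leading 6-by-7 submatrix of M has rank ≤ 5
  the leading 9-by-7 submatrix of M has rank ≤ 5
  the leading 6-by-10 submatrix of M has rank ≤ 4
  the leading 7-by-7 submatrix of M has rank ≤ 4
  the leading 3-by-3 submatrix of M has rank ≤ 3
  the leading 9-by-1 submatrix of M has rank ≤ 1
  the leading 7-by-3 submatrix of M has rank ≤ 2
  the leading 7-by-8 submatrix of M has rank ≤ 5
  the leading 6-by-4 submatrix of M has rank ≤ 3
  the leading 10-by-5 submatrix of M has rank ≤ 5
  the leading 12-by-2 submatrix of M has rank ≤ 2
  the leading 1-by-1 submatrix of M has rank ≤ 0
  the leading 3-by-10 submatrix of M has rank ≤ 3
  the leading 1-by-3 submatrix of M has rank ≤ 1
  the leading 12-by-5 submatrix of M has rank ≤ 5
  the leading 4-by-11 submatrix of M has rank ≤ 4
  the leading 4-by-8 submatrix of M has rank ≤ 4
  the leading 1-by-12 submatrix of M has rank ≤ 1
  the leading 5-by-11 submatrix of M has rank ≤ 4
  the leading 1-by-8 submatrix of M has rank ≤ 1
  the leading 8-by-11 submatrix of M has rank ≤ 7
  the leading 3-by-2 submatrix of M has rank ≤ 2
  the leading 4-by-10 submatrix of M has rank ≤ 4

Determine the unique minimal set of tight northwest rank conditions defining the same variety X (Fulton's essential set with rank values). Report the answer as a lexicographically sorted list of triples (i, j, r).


Rank table r_w(12×12) implied by the 28 constraints:

  0 | 1 | 1 | 1 | 1 | 1 | 1 | 1 | 1 | 1 | 1 | 1
  1 | 2 | 2 | 2 | 2 | 2 | 2 | 2 | 2 | 2 | 2 | 2
  1 | 2 | 2 | 3 | 3 | 3 | 3 | 3 | 3 | 3 | 3 | 3
  1 | 2 | 2 | 3 | 4 | 4 | 4 | 4 | 4 | 4 | 4 | 4
  1 | 2 | 2 | 3 | 4 | 4 | 4 | 4 | 4 | 4 | 4 | 5
  1 | 2 | 2 | 3 | 4 | 4 | 4 | 4 | 4 | 4 | 5 | 6
  1 | 2 | 2 | 3 | 4 | 4 | 4 | 5 | 5 | 5 | 6 | 7
  1 | 2 | 3 | 4 | 5 | 5 | 5 | 6 | 6 | 6 | 7 | 8
  1 | 2 | 3 | 4 | 5 | 5 | 5 | 6 | 7 | 7 | 8 | 9
  1 | 2 | 3 | 4 | 5 | 6 | 6 | 7 | 8 | 8 | 9 | 10
  1 | 2 | 3 | 4 | 5 | 6 | 7 | 8 | 9 | 9 | 10 | 11
  1 | 2 | 3 | 4 | 5 | 6 | 7 | 8 | 9 | 10 | 11 | 12

second differences of R give the permutation w = (2, 1, 4, 5, 12, 11, 8, 3, 9, 6, 7, 10).

|D(w)|=21, |Ess(w)|=6:

[(1, 1, 0), (5, 11, 4), (6, 10, 4), (7, 3, 2), (7, 7, 4), (9, 7, 5)]


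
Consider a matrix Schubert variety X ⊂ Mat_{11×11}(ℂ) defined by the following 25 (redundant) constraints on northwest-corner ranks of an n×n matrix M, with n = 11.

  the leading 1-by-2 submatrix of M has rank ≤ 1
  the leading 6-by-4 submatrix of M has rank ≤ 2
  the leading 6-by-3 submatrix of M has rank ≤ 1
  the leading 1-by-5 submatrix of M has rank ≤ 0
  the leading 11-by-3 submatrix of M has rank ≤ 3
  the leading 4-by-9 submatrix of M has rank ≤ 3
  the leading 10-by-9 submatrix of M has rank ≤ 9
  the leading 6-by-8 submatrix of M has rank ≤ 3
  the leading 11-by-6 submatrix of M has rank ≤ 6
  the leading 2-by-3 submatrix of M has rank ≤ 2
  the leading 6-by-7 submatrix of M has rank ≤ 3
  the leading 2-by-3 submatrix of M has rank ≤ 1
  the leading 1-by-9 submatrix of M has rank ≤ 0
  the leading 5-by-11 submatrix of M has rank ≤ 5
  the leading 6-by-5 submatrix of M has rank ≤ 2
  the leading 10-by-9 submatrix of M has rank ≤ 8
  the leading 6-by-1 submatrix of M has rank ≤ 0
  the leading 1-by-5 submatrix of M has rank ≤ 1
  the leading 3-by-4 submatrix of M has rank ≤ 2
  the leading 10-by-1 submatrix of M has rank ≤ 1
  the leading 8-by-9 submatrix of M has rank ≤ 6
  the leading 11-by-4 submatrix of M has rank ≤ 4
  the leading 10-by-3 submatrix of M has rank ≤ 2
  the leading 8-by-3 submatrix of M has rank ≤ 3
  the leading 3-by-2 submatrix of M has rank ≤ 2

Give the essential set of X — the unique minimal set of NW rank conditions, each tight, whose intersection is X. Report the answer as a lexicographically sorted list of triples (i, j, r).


Propagating the 25 rank bounds to every northwest block:

  row 1: 0, 0, 0, 0, 0, 0, 0, 0, 0, 1, 1
  row 2: 0, 1, 1, 1, 1, 1, 1, 1, 1, 2, 2
  row 3: 0, 1, 1, 2, 2, 2, 2, 2, 2, 3, 3
  row 4: 0, 1, 1, 2, 2, 3, 3, 3, 3, 4, 4
  row 5: 0, 1, 1, 2, 2, 3, 3, 3, 4, 5, 5
  row 6: 0, 1, 1, 2, 2, 3, 3, 3, 4, 5, 6
  row 7: 1, 2, 2, 3, 3, 4, 4, 4, 5, 6, 7
  row 8: 1, 2, 2, 3, 4, 5, 5, 5, 6, 7, 8
  row 9: 1, 2, 2, 3, 4, 5, 6, 6, 7, 8, 9
  row 10: 1, 2, 2, 3, 4, 5, 6, 7, 8, 9, 10
  row 11: 1, 2, 3, 4, 5, 6, 7, 8, 9, 10, 11

reading off 1-entries of Δ²R: w = (10, 2, 4, 6, 9, 11, 1, 5, 7, 8, 3).

|D(w)|=28, |Ess(w)|=6:

[(1, 9, 0), (6, 1, 0), (6, 3, 1), (6, 5, 2), (6, 8, 3), (10, 3, 2)]


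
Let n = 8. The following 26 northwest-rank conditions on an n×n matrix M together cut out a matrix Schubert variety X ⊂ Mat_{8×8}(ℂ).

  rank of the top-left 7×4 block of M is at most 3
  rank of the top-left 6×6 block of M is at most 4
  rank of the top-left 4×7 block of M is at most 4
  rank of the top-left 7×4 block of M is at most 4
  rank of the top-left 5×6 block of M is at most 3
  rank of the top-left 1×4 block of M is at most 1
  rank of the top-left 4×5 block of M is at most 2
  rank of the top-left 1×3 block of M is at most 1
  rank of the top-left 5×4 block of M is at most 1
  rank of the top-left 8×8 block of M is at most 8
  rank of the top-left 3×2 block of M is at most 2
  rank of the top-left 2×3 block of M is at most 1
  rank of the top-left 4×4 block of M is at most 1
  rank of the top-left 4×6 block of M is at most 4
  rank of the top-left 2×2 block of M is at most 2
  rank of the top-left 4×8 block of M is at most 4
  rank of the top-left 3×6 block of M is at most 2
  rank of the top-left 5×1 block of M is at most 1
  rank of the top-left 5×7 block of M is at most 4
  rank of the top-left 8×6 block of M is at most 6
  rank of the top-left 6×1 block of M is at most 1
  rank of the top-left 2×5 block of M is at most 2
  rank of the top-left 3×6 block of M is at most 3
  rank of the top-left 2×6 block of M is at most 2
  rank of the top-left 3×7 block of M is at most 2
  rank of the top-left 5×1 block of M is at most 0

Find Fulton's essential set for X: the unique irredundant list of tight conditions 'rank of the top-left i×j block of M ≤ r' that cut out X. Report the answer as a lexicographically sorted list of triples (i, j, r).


Reconstructing r_w from the 26 given conditions:

  row 1: 0 1 1 1 1 1 1 1
  row 2: 0 1 1 1 2 2 2 2
  row 3: 0 1 1 1 2 2 2 3
  row 4: 0 1 1 1 2 3 3 4
  row 5: 0 1 1 1 2 3 4 5
  row 6: 1 2 2 2 3 4 5 6
  row 7: 1 2 3 3 4 5 6 7
  row 8: 1 2 3 4 5 6 7 8

second differences of R give the permutation w = (2, 5, 8, 6, 7, 1, 3, 4).

ℓ(w)=15; the 3 essential cells (i,j,r):

[(3, 7, 2), (5, 1, 0), (5, 4, 1)]


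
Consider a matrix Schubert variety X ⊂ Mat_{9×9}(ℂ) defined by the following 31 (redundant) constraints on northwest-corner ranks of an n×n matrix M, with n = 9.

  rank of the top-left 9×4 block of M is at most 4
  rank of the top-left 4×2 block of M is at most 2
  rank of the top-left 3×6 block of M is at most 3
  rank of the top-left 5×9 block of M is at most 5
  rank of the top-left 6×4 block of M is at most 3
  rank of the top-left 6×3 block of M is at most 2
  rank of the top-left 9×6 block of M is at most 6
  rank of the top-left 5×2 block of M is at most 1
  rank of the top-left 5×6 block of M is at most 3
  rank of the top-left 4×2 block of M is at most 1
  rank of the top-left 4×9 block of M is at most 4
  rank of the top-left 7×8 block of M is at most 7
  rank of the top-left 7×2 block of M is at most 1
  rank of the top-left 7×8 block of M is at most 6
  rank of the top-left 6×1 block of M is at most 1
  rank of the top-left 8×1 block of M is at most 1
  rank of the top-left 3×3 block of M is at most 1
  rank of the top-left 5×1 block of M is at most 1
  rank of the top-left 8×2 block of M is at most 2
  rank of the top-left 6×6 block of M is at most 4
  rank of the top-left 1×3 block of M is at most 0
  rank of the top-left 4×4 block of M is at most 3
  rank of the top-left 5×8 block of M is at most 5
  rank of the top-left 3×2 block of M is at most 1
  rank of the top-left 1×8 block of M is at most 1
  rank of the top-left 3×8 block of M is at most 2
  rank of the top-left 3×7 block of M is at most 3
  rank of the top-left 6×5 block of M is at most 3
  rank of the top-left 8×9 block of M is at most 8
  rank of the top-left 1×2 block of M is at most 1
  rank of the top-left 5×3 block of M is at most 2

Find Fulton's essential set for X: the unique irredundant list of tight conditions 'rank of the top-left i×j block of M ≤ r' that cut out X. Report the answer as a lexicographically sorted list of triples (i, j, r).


Propagating the 31 rank bounds to every northwest block:

  i=1: 0 | 0 | 0 | 1 | 1 | 1 | 1 | 1 | 1
  i=2: 1 | 1 | 1 | 2 | 2 | 2 | 2 | 2 | 2
  i=3: 1 | 1 | 1 | 2 | 2 | 2 | 2 | 2 | 3
  i=4: 1 | 1 | 2 | 3 | 3 | 3 | 3 | 3 | 4
  i=5: 1 | 1 | 2 | 3 | 3 | 3 | 4 | 4 | 5
  i=6: 1 | 1 | 2 | 3 | 3 | 4 | 5 | 5 | 6
  i=7: 1 | 1 | 2 | 3 | 4 | 5 | 6 | 6 | 7
  i=8: 1 | 2 | 3 | 4 | 5 | 6 | 7 | 7 | 8
  i=9: 1 | 2 | 3 | 4 | 5 | 6 | 7 | 8 | 9

the unique w with this rank table is (4, 1, 9, 3, 7, 6, 5, 2, 8).

6 SE-corners of the 16-cell Rothe diagram give Ess(w):

[(1, 3, 0), (3, 3, 1), (3, 8, 2), (5, 6, 3), (6, 5, 3), (7, 2, 1)]


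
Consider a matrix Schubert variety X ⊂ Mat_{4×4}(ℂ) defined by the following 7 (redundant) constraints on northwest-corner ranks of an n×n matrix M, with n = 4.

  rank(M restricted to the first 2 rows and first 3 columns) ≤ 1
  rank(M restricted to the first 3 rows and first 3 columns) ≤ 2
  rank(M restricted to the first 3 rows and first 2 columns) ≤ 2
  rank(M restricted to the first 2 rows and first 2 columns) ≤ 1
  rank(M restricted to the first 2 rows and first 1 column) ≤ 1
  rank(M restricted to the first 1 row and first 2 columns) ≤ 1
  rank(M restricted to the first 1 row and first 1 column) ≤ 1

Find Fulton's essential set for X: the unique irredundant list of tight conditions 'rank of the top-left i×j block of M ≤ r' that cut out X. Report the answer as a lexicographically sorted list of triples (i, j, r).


Computing R[i][j] = min implied NW-rank bound (n=4, 7 conditions):

  1  1  1  1
  1  1  1  2
  1  2  2  3
  1  2  3  4

giving w = (1, 4, 2, 3) via Δ²R.

D(w) has 2 cells with 1 SE-corner; essential set:

[(2, 3, 1)]


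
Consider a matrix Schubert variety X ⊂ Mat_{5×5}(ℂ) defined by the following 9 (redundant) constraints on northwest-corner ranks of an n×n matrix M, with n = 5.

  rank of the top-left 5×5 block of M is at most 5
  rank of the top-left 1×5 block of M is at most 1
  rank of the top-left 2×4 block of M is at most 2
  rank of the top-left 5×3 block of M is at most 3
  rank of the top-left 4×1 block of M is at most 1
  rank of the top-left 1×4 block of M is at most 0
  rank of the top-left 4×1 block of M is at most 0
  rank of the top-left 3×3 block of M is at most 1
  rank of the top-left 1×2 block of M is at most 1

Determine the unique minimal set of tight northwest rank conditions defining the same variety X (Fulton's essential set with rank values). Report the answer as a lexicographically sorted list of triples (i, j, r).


Propagating the 9 rank bounds to every northwest block:

  0 0 0 0 1
  0 1 1 1 2
  0 1 1 2 3
  0 1 2 3 4
  1 2 3 4 5

second differences of R give the permutation w = (5, 2, 4, 3, 1).

|D(w)|=8, |Ess(w)|=3:

[(1, 4, 0), (3, 3, 1), (4, 1, 0)]


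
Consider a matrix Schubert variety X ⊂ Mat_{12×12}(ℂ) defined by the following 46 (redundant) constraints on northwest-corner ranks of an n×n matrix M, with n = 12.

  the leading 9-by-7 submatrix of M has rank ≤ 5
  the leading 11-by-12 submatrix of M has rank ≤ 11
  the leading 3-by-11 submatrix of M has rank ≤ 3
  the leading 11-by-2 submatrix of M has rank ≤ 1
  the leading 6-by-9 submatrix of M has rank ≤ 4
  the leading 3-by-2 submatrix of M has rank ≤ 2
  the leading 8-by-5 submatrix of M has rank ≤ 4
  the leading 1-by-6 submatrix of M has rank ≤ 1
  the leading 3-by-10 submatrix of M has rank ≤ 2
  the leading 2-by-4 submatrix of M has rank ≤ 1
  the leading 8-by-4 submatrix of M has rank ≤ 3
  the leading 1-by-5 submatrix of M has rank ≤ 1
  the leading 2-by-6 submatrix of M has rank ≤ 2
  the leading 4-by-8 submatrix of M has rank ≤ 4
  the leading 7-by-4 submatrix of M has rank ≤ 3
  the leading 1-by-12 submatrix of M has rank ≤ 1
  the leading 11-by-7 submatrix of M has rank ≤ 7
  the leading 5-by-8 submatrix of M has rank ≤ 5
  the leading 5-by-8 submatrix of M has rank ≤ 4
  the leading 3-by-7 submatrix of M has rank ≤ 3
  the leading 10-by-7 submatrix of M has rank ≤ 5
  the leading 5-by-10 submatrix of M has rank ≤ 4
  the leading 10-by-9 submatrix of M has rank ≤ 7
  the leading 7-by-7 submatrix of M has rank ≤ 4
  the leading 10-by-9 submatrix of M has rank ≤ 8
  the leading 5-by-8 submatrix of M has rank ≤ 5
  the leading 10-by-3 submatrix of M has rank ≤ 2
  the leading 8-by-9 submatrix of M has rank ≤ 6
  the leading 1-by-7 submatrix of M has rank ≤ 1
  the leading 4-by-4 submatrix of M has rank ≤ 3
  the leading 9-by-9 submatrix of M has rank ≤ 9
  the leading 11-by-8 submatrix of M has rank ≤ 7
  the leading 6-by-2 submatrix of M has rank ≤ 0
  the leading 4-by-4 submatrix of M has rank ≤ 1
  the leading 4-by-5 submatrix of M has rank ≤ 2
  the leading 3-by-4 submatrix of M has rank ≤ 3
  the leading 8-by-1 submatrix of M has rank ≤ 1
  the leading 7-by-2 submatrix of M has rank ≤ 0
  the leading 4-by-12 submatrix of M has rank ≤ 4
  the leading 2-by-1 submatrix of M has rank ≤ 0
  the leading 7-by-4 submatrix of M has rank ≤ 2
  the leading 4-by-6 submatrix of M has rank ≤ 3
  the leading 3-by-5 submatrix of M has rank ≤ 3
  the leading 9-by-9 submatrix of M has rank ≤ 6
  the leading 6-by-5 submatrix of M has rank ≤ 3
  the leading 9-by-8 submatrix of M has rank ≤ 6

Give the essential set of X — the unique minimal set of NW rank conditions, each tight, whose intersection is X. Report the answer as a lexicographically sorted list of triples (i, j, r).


The tightest implied rank at each (i,j), from the 46 conditions:

  0 | 0 | 1 | 1 | 1 | 1 | 1 | 1 | 1 | 1 | 1 | 1
  0 | 0 | 1 | 1 | 2 | 2 | 2 | 2 | 2 | 2 | 2 | 2
  0 | 0 | 1 | 1 | 2 | 2 | 2 | 2 | 2 | 2 | 3 | 3
  0 | 0 | 1 | 1 | 2 | 3 | 3 | 3 | 3 | 3 | 4 | 4
  0 | 0 | 1 | 2 | 3 | 4 | 4 | 4 | 4 | 4 | 5 | 5
  0 | 0 | 1 | 2 | 3 | 4 | 4 | 4 | 4 | 5 | 6 | 6
  0 | 0 | 1 | 2 | 3 | 4 | 4 | 5 | 5 | 6 | 7 | 7
  1 | 1 | 2 | 3 | 4 | 5 | 5 | 6 | 6 | 7 | 8 | 8
  1 | 1 | 2 | 3 | 4 | 5 | 5 | 6 | 6 | 7 | 8 | 9
  1 | 1 | 2 | 3 | 4 | 5 | 5 | 6 | 7 | 8 | 9 | 10
  1 | 1 | 2 | 3 | 4 | 5 | 6 | 7 | 8 | 9 | 10 | 11
  1 | 2 | 3 | 4 | 5 | 6 | 7 | 8 | 9 | 10 | 11 | 12

hence w(1..12) = (3, 5, 11, 6, 4, 10, 8, 1, 12, 9, 7, 2).

D(w) has 32 cells with 8 SE-corners; essential set:

[(3, 10, 2), (4, 4, 1), (6, 9, 4), (7, 2, 0), (7, 7, 4), (9, 9, 6), (10, 7, 5), (11, 2, 1)]


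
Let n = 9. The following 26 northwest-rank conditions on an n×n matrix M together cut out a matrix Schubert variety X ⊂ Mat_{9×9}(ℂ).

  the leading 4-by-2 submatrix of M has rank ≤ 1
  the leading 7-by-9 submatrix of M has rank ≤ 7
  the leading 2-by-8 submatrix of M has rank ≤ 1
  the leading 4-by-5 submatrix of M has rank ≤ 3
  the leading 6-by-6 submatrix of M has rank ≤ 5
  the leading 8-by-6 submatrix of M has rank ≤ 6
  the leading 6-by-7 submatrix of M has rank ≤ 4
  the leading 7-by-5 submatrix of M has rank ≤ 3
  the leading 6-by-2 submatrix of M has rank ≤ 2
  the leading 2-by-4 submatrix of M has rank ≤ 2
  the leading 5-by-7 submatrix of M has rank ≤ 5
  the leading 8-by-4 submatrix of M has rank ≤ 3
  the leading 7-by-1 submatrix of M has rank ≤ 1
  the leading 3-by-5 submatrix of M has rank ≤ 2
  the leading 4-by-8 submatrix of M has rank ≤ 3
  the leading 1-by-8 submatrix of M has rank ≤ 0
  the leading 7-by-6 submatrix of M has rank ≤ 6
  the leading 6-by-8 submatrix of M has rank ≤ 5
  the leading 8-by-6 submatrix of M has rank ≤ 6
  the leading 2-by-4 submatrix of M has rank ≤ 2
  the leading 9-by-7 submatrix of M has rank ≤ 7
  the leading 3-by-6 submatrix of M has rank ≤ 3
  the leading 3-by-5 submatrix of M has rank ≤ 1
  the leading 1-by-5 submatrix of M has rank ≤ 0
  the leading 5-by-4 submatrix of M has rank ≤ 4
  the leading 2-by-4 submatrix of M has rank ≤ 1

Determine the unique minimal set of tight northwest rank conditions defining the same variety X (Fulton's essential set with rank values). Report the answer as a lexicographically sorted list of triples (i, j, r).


Recovering R(i,j) via the rank-extension bound from the 26 conditions:

  row 1: 0  0  0  0  0  0  0  0  1
  row 2: 1  1  1  1  1  1  1  1  2
  row 3: 1  1  1  1  1  2  2  2  3
  row 4: 1  1  2  2  2  3  3  3  4
  row 5: 1  2  3  3  3  4  4  4  5
  row 6: 1  2  3  3  3  4  4  5  6
  row 7: 1  2  3  3  3  4  5  6  7
  row 8: 1  2  3  3  4  5  6  7  8
  row 9: 1  2  3  4  5  6  7  8  9

second differences of R give the permutation w = (9, 1, 6, 3, 2, 8, 7, 5, 4).

ℓ(w)=19; the 6 essential cells (i,j,r):

[(1, 8, 0), (3, 5, 1), (4, 2, 1), (6, 7, 4), (7, 5, 3), (8, 4, 3)]


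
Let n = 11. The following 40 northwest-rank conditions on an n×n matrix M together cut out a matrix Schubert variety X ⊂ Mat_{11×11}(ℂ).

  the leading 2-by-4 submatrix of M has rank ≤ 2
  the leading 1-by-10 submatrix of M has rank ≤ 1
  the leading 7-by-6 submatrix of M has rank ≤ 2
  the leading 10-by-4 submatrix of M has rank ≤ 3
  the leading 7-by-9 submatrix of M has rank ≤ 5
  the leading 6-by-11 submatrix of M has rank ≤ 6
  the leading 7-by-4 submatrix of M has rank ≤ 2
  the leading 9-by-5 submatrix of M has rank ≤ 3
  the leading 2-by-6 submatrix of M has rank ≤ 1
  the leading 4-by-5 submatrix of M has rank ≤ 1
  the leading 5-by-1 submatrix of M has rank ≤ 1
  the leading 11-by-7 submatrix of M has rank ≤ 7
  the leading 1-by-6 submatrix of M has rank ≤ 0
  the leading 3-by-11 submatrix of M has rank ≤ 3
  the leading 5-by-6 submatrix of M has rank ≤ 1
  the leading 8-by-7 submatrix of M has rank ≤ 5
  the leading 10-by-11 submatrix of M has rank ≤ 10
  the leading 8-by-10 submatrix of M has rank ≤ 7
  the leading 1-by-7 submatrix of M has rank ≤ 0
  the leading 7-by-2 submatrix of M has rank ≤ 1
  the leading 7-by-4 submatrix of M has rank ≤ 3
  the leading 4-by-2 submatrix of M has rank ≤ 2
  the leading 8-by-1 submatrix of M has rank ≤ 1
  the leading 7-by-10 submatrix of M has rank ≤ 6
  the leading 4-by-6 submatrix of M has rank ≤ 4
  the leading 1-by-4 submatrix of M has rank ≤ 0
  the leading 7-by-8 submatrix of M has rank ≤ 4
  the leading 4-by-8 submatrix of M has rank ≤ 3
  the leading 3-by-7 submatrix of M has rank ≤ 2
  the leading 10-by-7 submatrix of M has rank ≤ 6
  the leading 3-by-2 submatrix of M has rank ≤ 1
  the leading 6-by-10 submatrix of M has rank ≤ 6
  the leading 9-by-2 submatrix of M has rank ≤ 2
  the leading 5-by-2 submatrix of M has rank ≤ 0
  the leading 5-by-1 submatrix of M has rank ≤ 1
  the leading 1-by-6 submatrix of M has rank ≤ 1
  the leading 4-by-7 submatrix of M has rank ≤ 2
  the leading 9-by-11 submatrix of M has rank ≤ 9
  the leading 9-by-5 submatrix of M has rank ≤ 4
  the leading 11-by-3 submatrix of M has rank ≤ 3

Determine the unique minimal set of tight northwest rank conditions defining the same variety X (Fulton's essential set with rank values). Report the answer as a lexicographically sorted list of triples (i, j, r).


Computing R[i][j] = min implied NW-rank bound (n=11, 40 conditions):

  0 0 0 0 0 0 0 1 1 1 1
  0 0 1 1 1 1 1 2 2 2 2
  0 0 1 1 1 1 2 3 3 3 3
  0 0 1 1 1 1 2 3 4 4 4
  0 0 1 1 1 1 2 3 4 5 5
  1 1 2 2 2 2 3 4 5 6 6
  1 1 2 2 2 2 3 4 5 6 7
  1 2 3 3 3 3 4 5 6 7 8
  1 2 3 3 3 4 5 6 7 8 9
  1 2 3 3 4 5 6 7 8 9 10
  1 2 3 4 5 6 7 8 9 10 11

reading off 1-entries of Δ²R: w = (8, 3, 7, 9, 10, 1, 11, 2, 6, 5, 4).

D(w) has 31 cells with 7 SE-corners; essential set:

[(1, 7, 0), (5, 2, 0), (5, 6, 1), (7, 2, 1), (7, 6, 2), (9, 5, 3), (10, 4, 3)]


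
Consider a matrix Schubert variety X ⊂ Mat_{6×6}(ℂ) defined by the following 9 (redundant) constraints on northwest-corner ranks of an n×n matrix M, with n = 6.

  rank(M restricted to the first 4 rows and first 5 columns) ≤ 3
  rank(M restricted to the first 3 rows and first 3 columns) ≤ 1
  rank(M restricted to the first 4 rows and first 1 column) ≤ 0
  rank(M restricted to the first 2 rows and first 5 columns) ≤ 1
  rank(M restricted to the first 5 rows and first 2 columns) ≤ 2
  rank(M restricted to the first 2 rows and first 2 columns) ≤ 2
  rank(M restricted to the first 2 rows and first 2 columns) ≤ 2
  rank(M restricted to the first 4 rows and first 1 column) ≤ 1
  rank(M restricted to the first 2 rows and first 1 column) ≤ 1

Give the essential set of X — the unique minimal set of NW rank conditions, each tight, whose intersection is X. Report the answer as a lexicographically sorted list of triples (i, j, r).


Propagating the 9 rank bounds to every northwest block:

  R[1]: 0 1 1 1 1 1
  R[2]: 0 1 1 1 1 2
  R[3]: 0 1 1 2 2 3
  R[4]: 0 1 2 3 3 4
  R[5]: 1 2 3 4 4 5
  R[6]: 1 2 3 4 5 6

reading off 1-entries of Δ²R: w = (2, 6, 4, 3, 1, 5).

Fulton essential set (3 of the 8 Rothe cells):

[(2, 5, 1), (3, 3, 1), (4, 1, 0)]


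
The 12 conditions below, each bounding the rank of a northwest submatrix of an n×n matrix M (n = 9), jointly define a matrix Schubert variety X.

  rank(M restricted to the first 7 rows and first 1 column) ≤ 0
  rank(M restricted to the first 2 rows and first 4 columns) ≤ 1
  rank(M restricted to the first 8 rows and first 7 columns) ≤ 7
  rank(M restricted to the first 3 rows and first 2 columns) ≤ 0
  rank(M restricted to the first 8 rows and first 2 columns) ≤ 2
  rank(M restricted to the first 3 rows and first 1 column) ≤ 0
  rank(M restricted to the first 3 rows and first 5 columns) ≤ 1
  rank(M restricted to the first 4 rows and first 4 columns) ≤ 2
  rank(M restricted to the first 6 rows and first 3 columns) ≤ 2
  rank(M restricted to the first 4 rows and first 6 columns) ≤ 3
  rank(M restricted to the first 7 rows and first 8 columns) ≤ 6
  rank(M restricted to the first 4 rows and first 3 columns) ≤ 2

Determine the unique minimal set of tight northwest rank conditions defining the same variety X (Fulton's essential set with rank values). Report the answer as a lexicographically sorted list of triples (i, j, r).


Computing R[i][j] = min implied NW-rank bound (n=9, 12 conditions):

  row 1: 0 | 0 | 1 | 1 | 1 | 1 | 1 | 1 | 1
  row 2: 0 | 0 | 1 | 1 | 1 | 2 | 2 | 2 | 2
  row 3: 0 | 0 | 1 | 1 | 1 | 2 | 3 | 3 | 3
  row 4: 0 | 1 | 2 | 2 | 2 | 3 | 4 | 4 | 4
  row 5: 0 | 1 | 2 | 3 | 3 | 4 | 5 | 5 | 5
  row 6: 0 | 1 | 2 | 3 | 4 | 5 | 6 | 6 | 6
  row 7: 0 | 1 | 2 | 3 | 4 | 5 | 6 | 6 | 7
  row 8: 1 | 2 | 3 | 4 | 5 | 6 | 7 | 7 | 8
  row 9: 1 | 2 | 3 | 4 | 5 | 6 | 7 | 8 | 9

so w = (3, 6, 7, 2, 4, 5, 9, 1, 8).

Rothe diagram D(w) (15 cells), 4 SE-corners (essential conditions):

[(3, 2, 0), (3, 5, 1), (7, 1, 0), (7, 8, 6)]


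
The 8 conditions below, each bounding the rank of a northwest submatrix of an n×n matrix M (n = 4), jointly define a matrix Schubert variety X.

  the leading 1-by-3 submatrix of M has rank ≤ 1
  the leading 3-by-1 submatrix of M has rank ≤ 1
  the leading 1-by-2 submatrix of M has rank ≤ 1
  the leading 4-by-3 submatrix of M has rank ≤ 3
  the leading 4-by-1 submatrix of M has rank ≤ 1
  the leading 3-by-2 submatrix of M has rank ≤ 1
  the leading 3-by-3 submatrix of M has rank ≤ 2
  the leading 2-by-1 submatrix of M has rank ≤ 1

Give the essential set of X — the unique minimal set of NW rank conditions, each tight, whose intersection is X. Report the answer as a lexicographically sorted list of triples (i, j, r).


Recovering R(i,j) via the rank-extension bound from the 8 conditions:

  R[1]: 1, 1, 1, 1
  R[2]: 1, 1, 2, 2
  R[3]: 1, 1, 2, 3
  R[4]: 1, 2, 3, 4

so w = (1, 3, 4, 2).

1 SE-corner of the 2-cell Rothe diagram gives Ess(w):

[(3, 2, 1)]


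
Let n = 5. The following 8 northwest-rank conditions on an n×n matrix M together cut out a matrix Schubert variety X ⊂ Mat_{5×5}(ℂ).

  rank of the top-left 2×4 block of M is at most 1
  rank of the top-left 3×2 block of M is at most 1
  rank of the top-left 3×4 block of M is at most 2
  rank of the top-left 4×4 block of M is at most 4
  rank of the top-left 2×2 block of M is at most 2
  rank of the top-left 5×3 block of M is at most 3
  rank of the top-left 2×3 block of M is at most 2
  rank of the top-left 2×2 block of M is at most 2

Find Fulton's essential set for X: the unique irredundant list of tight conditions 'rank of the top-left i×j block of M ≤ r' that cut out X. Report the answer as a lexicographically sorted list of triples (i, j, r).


Computing R[i][j] = min implied NW-rank bound (n=5, 8 conditions):

  row 1: 1 1 1 1 1
  row 2: 1 1 1 1 2
  row 3: 1 1 2 2 3
  row 4: 1 2 3 3 4
  row 5: 1 2 3 4 5

second differences of R give the permutation w = (1, 5, 3, 2, 4).

2 SE-corners of the 4-cell Rothe diagram give Ess(w):

[(2, 4, 1), (3, 2, 1)]


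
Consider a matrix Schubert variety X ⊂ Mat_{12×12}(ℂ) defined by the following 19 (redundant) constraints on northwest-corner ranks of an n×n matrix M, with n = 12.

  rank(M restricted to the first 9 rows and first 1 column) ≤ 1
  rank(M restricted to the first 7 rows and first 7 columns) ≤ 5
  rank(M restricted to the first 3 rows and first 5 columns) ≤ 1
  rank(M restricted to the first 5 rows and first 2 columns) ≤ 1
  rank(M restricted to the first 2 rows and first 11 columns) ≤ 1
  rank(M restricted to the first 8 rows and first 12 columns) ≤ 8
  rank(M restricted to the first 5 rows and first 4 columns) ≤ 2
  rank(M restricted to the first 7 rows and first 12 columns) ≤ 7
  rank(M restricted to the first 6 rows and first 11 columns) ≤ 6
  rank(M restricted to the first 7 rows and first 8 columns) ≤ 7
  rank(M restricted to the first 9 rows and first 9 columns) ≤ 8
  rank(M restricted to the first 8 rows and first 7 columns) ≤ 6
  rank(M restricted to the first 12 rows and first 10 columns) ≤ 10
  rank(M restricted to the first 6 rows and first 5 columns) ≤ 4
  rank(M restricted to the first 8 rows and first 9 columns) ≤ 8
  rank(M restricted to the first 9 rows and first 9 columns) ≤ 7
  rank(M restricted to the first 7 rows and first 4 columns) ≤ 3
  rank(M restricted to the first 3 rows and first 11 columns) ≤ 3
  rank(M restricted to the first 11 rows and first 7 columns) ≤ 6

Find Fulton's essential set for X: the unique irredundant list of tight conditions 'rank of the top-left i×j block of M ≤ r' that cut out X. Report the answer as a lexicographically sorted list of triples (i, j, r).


Recovering R(i,j) via the rank-extension bound from the 19 conditions:

  row 1: 1  1  1  1  1  1  1  1  1  1  1  1
  row 2: 1  1  1  1  1  1  1  1  1  1  1  2
  row 3: 1  1  1  1  1  2  2  2  2  2  2  3
  row 4: 1  1  2  2  2  3  3  3  3  3  3  4
  row 5: 1  1  2  2  3  4  4  4  4  4  4  5
  row 6: 1  2  3  3  4  5  5  5  5  5  5  6
  row 7: 1  2  3  3  4  5  5  6  6  6  6  7
  row 8: 1  2  3  4  5  6  6  7  7  7  7  8
  row 9: 1  2  3  4  5  6  6  7  7  8  8  9
  row 10: 1  2  3  4  5  6  6  7  8  9  9  10
  row 11: 1  2  3  4  5  6  6  7  8  9  10  11
  row 12: 1  2  3  4  5  6  7  8  9  10  11  12

second differences of R give the permutation w = (1, 12, 6, 3, 5, 2, 8, 4, 10, 9, 11, 7).

|D(w)|=23, |Ess(w)|=8:

[(2, 11, 1), (3, 5, 1), (5, 2, 1), (5, 4, 2), (7, 4, 3), (7, 7, 5), (9, 9, 7), (11, 7, 6)]


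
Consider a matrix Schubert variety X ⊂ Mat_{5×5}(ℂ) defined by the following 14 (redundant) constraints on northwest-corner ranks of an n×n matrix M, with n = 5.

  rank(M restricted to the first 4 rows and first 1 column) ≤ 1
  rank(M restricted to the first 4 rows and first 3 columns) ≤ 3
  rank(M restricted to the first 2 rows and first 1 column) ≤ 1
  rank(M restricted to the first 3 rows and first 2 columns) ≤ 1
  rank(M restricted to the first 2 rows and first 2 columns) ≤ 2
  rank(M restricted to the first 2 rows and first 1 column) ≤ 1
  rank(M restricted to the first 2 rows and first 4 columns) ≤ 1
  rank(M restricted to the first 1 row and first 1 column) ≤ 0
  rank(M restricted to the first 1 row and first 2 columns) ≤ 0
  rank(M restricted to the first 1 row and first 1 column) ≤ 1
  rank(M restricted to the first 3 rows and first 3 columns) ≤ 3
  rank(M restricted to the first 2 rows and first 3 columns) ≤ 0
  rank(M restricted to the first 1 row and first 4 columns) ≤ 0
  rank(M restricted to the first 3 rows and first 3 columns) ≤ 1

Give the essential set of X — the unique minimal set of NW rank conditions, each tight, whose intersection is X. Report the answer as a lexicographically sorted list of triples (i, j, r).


Reconstructing r_w from the 14 given conditions:

  0, 0, 0, 0, 1
  0, 0, 0, 1, 2
  1, 1, 1, 2, 3
  1, 2, 2, 3, 4
  1, 2, 3, 4, 5

second differences of R give the permutation w = (5, 4, 1, 2, 3).

Rothe diagram D(w) (7 cells), 2 SE-corners (essential conditions):

[(1, 4, 0), (2, 3, 0)]


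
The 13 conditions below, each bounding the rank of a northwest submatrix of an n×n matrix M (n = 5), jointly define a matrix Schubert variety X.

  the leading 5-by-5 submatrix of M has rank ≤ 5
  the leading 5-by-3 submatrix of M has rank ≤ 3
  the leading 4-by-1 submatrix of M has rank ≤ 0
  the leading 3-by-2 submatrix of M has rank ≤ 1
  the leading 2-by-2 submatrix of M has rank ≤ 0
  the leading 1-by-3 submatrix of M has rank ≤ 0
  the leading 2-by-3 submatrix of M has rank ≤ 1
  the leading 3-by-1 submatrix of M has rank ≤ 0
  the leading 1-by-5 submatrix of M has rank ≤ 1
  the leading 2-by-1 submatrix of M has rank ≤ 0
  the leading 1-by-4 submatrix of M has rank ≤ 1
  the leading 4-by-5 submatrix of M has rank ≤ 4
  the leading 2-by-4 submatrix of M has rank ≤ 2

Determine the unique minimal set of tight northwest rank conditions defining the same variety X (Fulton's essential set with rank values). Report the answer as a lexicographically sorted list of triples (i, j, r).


Recovering R(i,j) via the rank-extension bound from the 13 conditions:

  i=1: 0  0  0  1  1
  i=2: 0  0  1  2  2
  i=3: 0  1  2  3  3
  i=4: 0  1  2  3  4
  i=5: 1  2  3  4  5

hence w(1..5) = (4, 3, 2, 5, 1).

D(w) has 7 cells with 3 SE-corners; essential set:

[(1, 3, 0), (2, 2, 0), (4, 1, 0)]


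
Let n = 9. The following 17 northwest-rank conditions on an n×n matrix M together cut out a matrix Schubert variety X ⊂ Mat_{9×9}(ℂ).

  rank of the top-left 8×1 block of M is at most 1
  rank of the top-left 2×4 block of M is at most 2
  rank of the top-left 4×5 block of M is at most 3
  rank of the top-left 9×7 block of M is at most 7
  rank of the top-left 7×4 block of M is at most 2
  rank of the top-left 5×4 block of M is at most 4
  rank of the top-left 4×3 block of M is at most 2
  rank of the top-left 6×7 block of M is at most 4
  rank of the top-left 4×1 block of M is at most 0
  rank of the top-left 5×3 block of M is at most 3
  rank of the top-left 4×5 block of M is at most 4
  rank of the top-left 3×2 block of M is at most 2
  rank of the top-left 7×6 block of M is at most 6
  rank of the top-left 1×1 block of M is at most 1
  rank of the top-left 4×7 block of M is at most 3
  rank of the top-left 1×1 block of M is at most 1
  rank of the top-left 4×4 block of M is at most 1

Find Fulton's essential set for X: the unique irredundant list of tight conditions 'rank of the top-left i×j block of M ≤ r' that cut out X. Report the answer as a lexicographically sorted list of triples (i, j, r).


Rank table r_w(9×9) implied by the 17 constraints:

  i=1: 0, 1, 1, 1, 1, 1, 1, 1, 1
  i=2: 0, 1, 1, 1, 2, 2, 2, 2, 2
  i=3: 0, 1, 1, 1, 2, 3, 3, 3, 3
  i=4: 0, 1, 1, 1, 2, 3, 3, 4, 4
  i=5: 1, 2, 2, 2, 3, 4, 4, 5, 5
  i=6: 1, 2, 2, 2, 3, 4, 4, 5, 6
  i=7: 1, 2, 2, 2, 3, 4, 5, 6, 7
  i=8: 1, 2, 3, 3, 4, 5, 6, 7, 8
  i=9: 1, 2, 3, 4, 5, 6, 7, 8, 9

hence w(1..9) = (2, 5, 6, 8, 1, 9, 7, 3, 4).

|D(w)|=16, |Ess(w)|=5:

[(4, 1, 0), (4, 4, 1), (4, 7, 3), (6, 7, 4), (7, 4, 2)]


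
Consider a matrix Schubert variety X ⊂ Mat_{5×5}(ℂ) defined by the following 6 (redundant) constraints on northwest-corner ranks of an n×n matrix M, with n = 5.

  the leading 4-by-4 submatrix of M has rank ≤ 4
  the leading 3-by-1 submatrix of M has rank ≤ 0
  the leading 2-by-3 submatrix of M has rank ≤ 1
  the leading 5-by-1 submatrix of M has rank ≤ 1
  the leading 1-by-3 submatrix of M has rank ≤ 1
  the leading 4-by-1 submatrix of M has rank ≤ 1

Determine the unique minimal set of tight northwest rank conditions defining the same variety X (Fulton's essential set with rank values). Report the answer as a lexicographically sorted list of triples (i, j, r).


Reconstructing r_w from the 6 given conditions:

  i=1: 0 1 1 1 1
  i=2: 0 1 1 2 2
  i=3: 0 1 2 3 3
  i=4: 1 2 3 4 4
  i=5: 1 2 3 4 5

giving w = (2, 4, 3, 1, 5) via Δ²R.

Rothe diagram D(w) (4 cells), 2 SE-corners (essential conditions):

[(2, 3, 1), (3, 1, 0)]


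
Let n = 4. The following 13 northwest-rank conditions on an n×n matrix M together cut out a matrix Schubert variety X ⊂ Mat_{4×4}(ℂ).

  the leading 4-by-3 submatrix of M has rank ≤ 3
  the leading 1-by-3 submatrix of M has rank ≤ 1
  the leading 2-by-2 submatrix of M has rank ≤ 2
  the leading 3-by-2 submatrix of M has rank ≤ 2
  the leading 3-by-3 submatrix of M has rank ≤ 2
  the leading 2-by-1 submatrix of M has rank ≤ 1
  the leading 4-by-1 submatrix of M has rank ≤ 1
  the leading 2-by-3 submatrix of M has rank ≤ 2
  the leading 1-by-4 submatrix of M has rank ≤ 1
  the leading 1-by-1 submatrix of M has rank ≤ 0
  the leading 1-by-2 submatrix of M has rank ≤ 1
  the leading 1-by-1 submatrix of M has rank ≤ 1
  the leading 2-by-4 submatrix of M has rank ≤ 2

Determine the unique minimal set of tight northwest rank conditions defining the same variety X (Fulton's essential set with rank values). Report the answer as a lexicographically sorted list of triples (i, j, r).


Recovering R(i,j) via the rank-extension bound from the 13 conditions:

  R[1]: 0, 1, 1, 1
  R[2]: 1, 2, 2, 2
  R[3]: 1, 2, 2, 3
  R[4]: 1, 2, 3, 4

the unique w with this rank table is (2, 1, 4, 3).

Rothe diagram D(w) (2 cells), 2 SE-corners (essential conditions):

[(1, 1, 0), (3, 3, 2)]


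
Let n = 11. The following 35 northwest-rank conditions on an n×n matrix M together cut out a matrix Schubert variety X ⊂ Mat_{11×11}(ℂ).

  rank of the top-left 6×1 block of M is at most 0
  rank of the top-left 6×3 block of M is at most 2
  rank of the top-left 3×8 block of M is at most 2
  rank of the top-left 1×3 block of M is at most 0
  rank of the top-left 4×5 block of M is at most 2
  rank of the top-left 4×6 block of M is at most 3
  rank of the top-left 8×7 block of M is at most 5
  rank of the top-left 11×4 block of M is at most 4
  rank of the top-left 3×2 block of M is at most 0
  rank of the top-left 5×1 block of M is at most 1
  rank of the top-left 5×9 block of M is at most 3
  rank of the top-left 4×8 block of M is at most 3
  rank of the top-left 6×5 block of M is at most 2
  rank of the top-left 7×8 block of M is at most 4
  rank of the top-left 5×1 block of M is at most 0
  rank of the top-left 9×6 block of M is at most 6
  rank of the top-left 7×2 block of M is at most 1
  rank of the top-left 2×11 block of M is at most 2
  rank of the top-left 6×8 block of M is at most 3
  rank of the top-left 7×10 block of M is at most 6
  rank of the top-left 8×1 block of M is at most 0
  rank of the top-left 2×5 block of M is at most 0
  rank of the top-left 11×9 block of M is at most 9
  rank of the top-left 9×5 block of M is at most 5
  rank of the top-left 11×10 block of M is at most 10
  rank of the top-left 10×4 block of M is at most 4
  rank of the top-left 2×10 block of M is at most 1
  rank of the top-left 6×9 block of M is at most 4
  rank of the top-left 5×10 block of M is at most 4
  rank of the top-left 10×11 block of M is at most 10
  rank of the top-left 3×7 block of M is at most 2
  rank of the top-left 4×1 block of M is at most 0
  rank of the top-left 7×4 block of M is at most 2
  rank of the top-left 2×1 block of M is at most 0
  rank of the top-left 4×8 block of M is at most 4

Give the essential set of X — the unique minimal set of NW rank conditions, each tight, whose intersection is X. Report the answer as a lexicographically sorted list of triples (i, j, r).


Propagating the 35 rank bounds to every northwest block:

  R[1]: 0 0 0 0 0 1 1 1 1 1 1
  R[2]: 0 0 0 0 0 1 1 1 1 1 2
  R[3]: 0 0 1 1 1 2 2 2 2 2 3
  R[4]: 0 1 2 2 2 3 3 3 3 3 4
  R[5]: 0 1 2 2 2 3 3 3 3 4 5
  R[6]: 0 1 2 2 2 3 3 3 4 5 6
  R[7]: 0 1 2 2 3 4 4 4 5 6 7
  R[8]: 0 1 2 3 4 5 5 5 6 7 8
  R[9]: 1 2 3 4 5 6 6 6 7 8 9
  R[10]: 1 2 3 4 5 6 7 7 8 9 10
  R[11]: 1 2 3 4 5 6 7 8 9 10 11

the unique w with this rank table is (6, 11, 3, 2, 10, 9, 5, 4, 1, 7, 8).

Fulton essential set (8 of the 31 Rothe cells):

[(2, 5, 0), (2, 10, 1), (3, 2, 0), (5, 9, 3), (6, 5, 2), (6, 8, 3), (7, 4, 2), (8, 1, 0)]


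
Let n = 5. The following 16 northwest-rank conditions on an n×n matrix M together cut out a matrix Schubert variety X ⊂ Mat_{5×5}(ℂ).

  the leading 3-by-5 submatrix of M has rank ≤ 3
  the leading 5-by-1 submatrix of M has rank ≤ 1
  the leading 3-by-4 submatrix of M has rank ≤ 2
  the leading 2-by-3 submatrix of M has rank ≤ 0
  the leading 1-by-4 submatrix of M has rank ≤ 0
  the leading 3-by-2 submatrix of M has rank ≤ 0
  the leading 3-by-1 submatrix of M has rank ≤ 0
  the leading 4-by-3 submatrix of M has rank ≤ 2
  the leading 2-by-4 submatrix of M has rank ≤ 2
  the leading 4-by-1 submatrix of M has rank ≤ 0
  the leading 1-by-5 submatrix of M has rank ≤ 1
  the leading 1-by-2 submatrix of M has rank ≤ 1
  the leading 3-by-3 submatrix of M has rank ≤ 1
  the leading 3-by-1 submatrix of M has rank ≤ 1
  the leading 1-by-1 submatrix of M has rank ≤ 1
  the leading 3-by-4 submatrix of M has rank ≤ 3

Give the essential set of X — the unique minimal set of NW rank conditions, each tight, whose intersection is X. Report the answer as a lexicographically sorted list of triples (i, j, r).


Reconstructing r_w from the 16 given conditions:

  0, 0, 0, 0, 1
  0, 0, 0, 1, 2
  0, 0, 1, 2, 3
  0, 1, 2, 3, 4
  1, 2, 3, 4, 5

giving w = (5, 4, 3, 2, 1) via Δ²R.

Fulton essential set (4 of the 10 Rothe cells):

[(1, 4, 0), (2, 3, 0), (3, 2, 0), (4, 1, 0)]


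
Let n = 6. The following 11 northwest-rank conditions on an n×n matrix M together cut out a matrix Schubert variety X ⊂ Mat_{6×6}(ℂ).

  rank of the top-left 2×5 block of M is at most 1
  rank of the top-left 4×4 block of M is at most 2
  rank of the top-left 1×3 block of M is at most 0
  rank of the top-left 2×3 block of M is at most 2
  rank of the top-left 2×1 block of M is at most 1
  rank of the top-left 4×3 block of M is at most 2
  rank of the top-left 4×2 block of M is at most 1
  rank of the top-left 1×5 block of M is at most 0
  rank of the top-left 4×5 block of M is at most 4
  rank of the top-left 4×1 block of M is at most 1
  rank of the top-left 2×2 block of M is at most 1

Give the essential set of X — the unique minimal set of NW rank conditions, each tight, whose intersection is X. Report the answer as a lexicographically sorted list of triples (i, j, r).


Recovering R(i,j) via the rank-extension bound from the 11 conditions:

  0, 0, 0, 0, 0, 1
  1, 1, 1, 1, 1, 2
  1, 1, 2, 2, 2, 3
  1, 1, 2, 2, 3, 4
  1, 2, 3, 3, 4, 5
  1, 2, 3, 4, 5, 6

giving w = (6, 1, 3, 5, 2, 4) via Δ²R.

ℓ(w)=8; the 3 essential cells (i,j,r):

[(1, 5, 0), (4, 2, 1), (4, 4, 2)]
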